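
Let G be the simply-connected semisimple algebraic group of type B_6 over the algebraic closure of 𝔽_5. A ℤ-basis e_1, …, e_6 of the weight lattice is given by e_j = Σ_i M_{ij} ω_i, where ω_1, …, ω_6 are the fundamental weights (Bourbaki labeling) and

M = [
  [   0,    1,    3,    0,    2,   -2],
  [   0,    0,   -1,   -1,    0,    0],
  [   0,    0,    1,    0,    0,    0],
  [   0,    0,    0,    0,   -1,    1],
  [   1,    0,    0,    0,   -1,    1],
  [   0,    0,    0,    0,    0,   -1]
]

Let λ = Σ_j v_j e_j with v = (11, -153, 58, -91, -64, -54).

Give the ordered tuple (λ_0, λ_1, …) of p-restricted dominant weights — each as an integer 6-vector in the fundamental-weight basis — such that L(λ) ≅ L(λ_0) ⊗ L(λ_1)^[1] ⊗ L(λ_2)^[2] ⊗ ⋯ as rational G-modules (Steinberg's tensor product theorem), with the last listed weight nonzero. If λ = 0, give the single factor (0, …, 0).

In the fundamental-weight basis, λ has coordinates c = M·v (v = (11, -153, 58, -91, -64, -54)):
  c_1 = 0*11 + 1*-153 + 3*58 + 0*-91 + 2*-64 + -2*-54 = 1
  c_2 = 0*11 + 0*-153 + -1*58 + -1*-91 + 0*-64 + 0*-54 = 33
  c_3 = 0*11 + 0*-153 + 1*58 + 0*-91 + 0*-64 + 0*-54 = 58
  c_4 = 0*11 + 0*-153 + 0*58 + 0*-91 + -1*-64 + 1*-54 = 10
  c_5 = 1*11 + 0*-153 + 0*58 + 0*-91 + -1*-64 + 1*-54 = 21
  c_6 = 0*11 + 0*-153 + 0*58 + 0*-91 + 0*-64 + -1*-54 = 54
Writing each c_i in base p = 5:
  c_1 = 1 = 1·5^0
  c_2 = 33 = 3·5^0 + 1·5^1 + 1·5^2
  c_3 = 58 = 3·5^0 + 1·5^1 + 2·5^2
  c_4 = 10 = 0·5^0 + 2·5^1
  c_5 = 21 = 1·5^0 + 4·5^1
  c_6 = 54 = 4·5^0 + 0·5^1 + 2·5^2
Factor λ_0 = (1, 3, 3, 0, 1, 4)
Factor λ_1 = (0, 1, 1, 2, 4, 0)
Factor λ_2 = (0, 1, 2, 0, 0, 2)

((1, 3, 3, 0, 1, 4), (0, 1, 1, 2, 4, 0), (0, 1, 2, 0, 0, 2))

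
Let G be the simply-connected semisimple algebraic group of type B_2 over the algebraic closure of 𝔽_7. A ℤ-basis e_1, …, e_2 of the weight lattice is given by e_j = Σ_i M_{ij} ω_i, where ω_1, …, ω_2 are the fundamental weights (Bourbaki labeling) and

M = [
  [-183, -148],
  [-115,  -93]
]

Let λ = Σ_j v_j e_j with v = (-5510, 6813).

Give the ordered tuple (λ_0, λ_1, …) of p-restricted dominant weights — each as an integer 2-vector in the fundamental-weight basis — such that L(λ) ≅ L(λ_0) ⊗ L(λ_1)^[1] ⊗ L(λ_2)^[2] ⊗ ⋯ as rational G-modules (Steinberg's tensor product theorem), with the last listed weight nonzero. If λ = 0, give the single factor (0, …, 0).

In the fundamental-weight basis, λ has coordinates c = M·v (v = (-5510, 6813)):
  c_1 = -183*-5510 + -148*6813 = 6
  c_2 = -115*-5510 + -93*6813 = 41
Expand coordinatewise in base 7:
  c_1 = 6 = 6·7^0
  c_2 = 41 = 6·7^0 + 5·7^1
p-restricted factor λ_0 = (6, 6)
p-restricted factor λ_1 = (0, 5)

((6, 6), (0, 5))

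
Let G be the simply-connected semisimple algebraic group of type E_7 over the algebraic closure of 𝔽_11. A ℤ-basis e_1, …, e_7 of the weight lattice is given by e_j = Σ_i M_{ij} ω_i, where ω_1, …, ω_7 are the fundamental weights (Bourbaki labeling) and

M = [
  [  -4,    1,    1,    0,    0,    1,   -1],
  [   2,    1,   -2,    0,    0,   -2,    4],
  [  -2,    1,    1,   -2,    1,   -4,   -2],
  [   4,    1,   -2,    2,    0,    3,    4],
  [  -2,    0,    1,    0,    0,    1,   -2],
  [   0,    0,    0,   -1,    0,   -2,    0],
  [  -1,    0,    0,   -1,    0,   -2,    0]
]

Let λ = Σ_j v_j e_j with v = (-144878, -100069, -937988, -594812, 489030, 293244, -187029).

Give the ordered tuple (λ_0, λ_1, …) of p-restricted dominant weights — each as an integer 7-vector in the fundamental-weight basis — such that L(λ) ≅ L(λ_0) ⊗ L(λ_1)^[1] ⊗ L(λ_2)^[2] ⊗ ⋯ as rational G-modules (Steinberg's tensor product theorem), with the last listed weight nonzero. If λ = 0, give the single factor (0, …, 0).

ω-coordinates c = M·v, v = (-144878, -100069, -937988, -594812, 489030, 293244, -187029):
  c_1 = -4*-144878 + 1*-100069 + 1*-937988 + 0*-594812 + 0*489030 + 1*293244 + -1*-187029 = 21728
  c_2 = 2*-144878 + 1*-100069 + -2*-937988 + 0*-594812 + 0*489030 + -2*293244 + 4*-187029 = 151547
  c_3 = -2*-144878 + 1*-100069 + 1*-937988 + -2*-594812 + 1*489030 + -4*293244 + -2*-187029 = 131435
  c_4 = 4*-144878 + 1*-100069 + -2*-937988 + 2*-594812 + 0*489030 + 3*293244 + 4*-187029 = 138387
  c_5 = -2*-144878 + 0*-100069 + 1*-937988 + 0*-594812 + 0*489030 + 1*293244 + -2*-187029 = 19070
  c_6 = 0*-144878 + 0*-100069 + 0*-937988 + -1*-594812 + 0*489030 + -2*293244 + 0*-187029 = 8324
  c_7 = -1*-144878 + 0*-100069 + 0*-937988 + -1*-594812 + 0*489030 + -2*293244 + 0*-187029 = 153202
Expand coordinatewise in base 11:
  c_1 = 21728 = 3·11^0 + 6·11^1 + 3·11^2 + 5·11^3 + 1·11^4
  c_2 = 151547 = 0·11^0 + 5·11^1 + 9·11^2 + 3·11^3 + 10·11^4
  c_3 = 131435 = 7·11^0 + 2·11^1 + 8·11^2 + 10·11^3 + 8·11^4
  c_4 = 138387 = 7·11^0 + 7·11^1 + 10·11^2 + 4·11^3 + 9·11^4
  c_5 = 19070 = 7·11^0 + 6·11^1 + 3·11^2 + 3·11^3 + 1·11^4
  c_6 = 8324 = 8·11^0 + 8·11^1 + 2·11^2 + 6·11^3
  c_7 = 153202 = 5·11^0 + 1·11^1 + 1·11^2 + 5·11^3 + 10·11^4
λ_0 = (3, 0, 7, 7, 7, 8, 5)
λ_1 = (6, 5, 2, 7, 6, 8, 1)
λ_2 = (3, 9, 8, 10, 3, 2, 1)
λ_3 = (5, 3, 10, 4, 3, 6, 5)
λ_4 = (1, 10, 8, 9, 1, 0, 10)

((3, 0, 7, 7, 7, 8, 5), (6, 5, 2, 7, 6, 8, 1), (3, 9, 8, 10, 3, 2, 1), (5, 3, 10, 4, 3, 6, 5), (1, 10, 8, 9, 1, 0, 10))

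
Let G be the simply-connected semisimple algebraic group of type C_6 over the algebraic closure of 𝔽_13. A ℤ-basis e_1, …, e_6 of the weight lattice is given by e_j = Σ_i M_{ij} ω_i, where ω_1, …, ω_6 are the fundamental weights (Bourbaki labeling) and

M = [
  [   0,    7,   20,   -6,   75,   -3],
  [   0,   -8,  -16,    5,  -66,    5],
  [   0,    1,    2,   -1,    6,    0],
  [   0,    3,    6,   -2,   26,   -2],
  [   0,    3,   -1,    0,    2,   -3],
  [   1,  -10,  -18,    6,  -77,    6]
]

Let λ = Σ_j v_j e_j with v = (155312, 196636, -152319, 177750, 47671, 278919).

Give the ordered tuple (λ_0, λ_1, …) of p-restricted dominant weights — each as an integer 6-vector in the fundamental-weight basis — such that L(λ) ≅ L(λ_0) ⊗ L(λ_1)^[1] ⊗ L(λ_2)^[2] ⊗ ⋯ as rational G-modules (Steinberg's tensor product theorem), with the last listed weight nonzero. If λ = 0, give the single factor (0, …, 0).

((8, 9, 1, 9, 6, 2), (8, 4, 8, 5, 10, 3), (12, 6, 1, 12, 4, 0))

Compute c_i = Σ_j M_{ij} v_j with v = (155312, 196636, -152319, 177750, 47671, 278919):
  c_1 = 0*155312 + 7*196636 + 20*-152319 + -6*177750 + 75*47671 + -3*278919 = 2140
  c_2 = 0*155312 + -8*196636 + -16*-152319 + 5*177750 + -66*47671 + 5*278919 = 1075
  c_3 = 0*155312 + 1*196636 + 2*-152319 + -1*177750 + 6*47671 + 0*278919 = 274
  c_4 = 0*155312 + 3*196636 + 6*-152319 + -2*177750 + 26*47671 + -2*278919 = 2102
  c_5 = 0*155312 + 3*196636 + -1*-152319 + 0*177750 + 2*47671 + -3*278919 = 812
  c_6 = 1*155312 + -10*196636 + -18*-152319 + 6*177750 + -77*47671 + 6*278919 = 41
Expand coordinatewise in base 13:
  c_1 = 2140 = 8·13^0 + 8·13^1 + 12·13^2
  c_2 = 1075 = 9·13^0 + 4·13^1 + 6·13^2
  c_3 = 274 = 1·13^0 + 8·13^1 + 1·13^2
  c_4 = 2102 = 9·13^0 + 5·13^1 + 12·13^2
  c_5 = 812 = 6·13^0 + 10·13^1 + 4·13^2
  c_6 = 41 = 2·13^0 + 3·13^1
λ_0 = (8, 9, 1, 9, 6, 2)
λ_1 = (8, 4, 8, 5, 10, 3)
λ_2 = (12, 6, 1, 12, 4, 0)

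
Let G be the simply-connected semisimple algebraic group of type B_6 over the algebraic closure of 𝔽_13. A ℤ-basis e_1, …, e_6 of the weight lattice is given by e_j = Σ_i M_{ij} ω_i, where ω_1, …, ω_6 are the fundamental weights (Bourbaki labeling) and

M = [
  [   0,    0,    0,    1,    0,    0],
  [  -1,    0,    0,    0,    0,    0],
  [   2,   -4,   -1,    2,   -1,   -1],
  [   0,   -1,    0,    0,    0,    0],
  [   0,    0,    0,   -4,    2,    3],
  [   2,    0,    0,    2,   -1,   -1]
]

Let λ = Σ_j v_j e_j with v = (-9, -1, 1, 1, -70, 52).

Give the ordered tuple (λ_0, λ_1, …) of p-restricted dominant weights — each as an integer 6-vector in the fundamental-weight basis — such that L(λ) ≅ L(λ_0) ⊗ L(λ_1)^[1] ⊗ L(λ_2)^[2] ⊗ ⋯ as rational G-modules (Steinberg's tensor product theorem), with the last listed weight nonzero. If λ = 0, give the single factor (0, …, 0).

((1, 9, 5, 1, 12, 2),)

Converting to the ω-basis (c_i = row i of M dotted with v = (-9, -1, 1, 1, -70, 52)):
  c_1 = (0)·(-9) + (0)·(-1) + (0)·(1) + (1)·(1) + (0)·(-70) + (0)·(52) = 1
  c_2 = (-1)·(-9) + (0)·(-1) + (0)·(1) + (0)·(1) + (0)·(-70) + (0)·(52) = 9
  c_3 = (2)·(-9) + (-4)·(-1) + (-1)·(1) + (2)·(1) + (-1)·(-70) + (-1)·(52) = 5
  c_4 = (0)·(-9) + (-1)·(-1) + (0)·(1) + (0)·(1) + (0)·(-70) + (0)·(52) = 1
  c_5 = (0)·(-9) + (0)·(-1) + (0)·(1) + (-4)·(1) + (2)·(-70) + (3)·(52) = 12
  c_6 = (2)·(-9) + (0)·(-1) + (0)·(1) + (2)·(1) + (-1)·(-70) + (-1)·(52) = 2
Writing each c_i in base p = 13:
  c_1 = 1 = 1·13^0
  c_2 = 9 = 9·13^0
  c_3 = 5 = 5·13^0
  c_4 = 1 = 1·13^0
  c_5 = 12 = 12·13^0
  c_6 = 2 = 2·13^0
λ_0 = (1, 9, 5, 1, 12, 2)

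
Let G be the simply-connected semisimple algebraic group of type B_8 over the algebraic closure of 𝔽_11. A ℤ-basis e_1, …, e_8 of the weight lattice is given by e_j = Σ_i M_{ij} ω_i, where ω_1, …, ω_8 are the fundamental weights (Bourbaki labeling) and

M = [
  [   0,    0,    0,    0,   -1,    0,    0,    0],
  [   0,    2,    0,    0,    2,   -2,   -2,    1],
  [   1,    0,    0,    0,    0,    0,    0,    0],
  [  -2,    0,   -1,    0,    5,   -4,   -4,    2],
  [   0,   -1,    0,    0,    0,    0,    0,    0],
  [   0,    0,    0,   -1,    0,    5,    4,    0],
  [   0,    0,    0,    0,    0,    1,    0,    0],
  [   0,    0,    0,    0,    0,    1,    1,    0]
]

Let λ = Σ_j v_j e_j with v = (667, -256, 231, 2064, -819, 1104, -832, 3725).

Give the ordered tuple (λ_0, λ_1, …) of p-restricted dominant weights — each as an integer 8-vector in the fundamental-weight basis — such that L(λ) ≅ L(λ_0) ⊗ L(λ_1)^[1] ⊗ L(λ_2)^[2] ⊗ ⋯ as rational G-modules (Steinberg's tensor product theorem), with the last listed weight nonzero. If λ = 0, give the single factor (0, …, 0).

((5, 8, 7, 9, 3, 7, 4, 8), (8, 5, 5, 8, 1, 0, 1, 2), (6, 8, 5, 5, 2, 1, 9, 2))

ω-coordinates c = M·v, v = (667, -256, 231, 2064, -819, 1104, -832, 3725):
  c_1 = 0*667 + 0*-256 + 0*231 + 0*2064 + -1*-819 + 0*1104 + 0*-832 + 0*3725 = 819
  c_2 = 0*667 + 2*-256 + 0*231 + 0*2064 + 2*-819 + -2*1104 + -2*-832 + 1*3725 = 1031
  c_3 = 1*667 + 0*-256 + 0*231 + 0*2064 + 0*-819 + 0*1104 + 0*-832 + 0*3725 = 667
  c_4 = -2*667 + 0*-256 + -1*231 + 0*2064 + 5*-819 + -4*1104 + -4*-832 + 2*3725 = 702
  c_5 = 0*667 + -1*-256 + 0*231 + 0*2064 + 0*-819 + 0*1104 + 0*-832 + 0*3725 = 256
  c_6 = 0*667 + 0*-256 + 0*231 + -1*2064 + 0*-819 + 5*1104 + 4*-832 + 0*3725 = 128
  c_7 = 0*667 + 0*-256 + 0*231 + 0*2064 + 0*-819 + 1*1104 + 0*-832 + 0*3725 = 1104
  c_8 = 0*667 + 0*-256 + 0*231 + 0*2064 + 0*-819 + 1*1104 + 1*-832 + 0*3725 = 272
Expand coordinatewise in base 11:
  c_1 = 819 = 5·11^0 + 8·11^1 + 6·11^2
  c_2 = 1031 = 8·11^0 + 5·11^1 + 8·11^2
  c_3 = 667 = 7·11^0 + 5·11^1 + 5·11^2
  c_4 = 702 = 9·11^0 + 8·11^1 + 5·11^2
  c_5 = 256 = 3·11^0 + 1·11^1 + 2·11^2
  c_6 = 128 = 7·11^0 + 0·11^1 + 1·11^2
  c_7 = 1104 = 4·11^0 + 1·11^1 + 9·11^2
  c_8 = 272 = 8·11^0 + 2·11^1 + 2·11^2
Factor λ_0 = (5, 8, 7, 9, 3, 7, 4, 8)
Factor λ_1 = (8, 5, 5, 8, 1, 0, 1, 2)
Factor λ_2 = (6, 8, 5, 5, 2, 1, 9, 2)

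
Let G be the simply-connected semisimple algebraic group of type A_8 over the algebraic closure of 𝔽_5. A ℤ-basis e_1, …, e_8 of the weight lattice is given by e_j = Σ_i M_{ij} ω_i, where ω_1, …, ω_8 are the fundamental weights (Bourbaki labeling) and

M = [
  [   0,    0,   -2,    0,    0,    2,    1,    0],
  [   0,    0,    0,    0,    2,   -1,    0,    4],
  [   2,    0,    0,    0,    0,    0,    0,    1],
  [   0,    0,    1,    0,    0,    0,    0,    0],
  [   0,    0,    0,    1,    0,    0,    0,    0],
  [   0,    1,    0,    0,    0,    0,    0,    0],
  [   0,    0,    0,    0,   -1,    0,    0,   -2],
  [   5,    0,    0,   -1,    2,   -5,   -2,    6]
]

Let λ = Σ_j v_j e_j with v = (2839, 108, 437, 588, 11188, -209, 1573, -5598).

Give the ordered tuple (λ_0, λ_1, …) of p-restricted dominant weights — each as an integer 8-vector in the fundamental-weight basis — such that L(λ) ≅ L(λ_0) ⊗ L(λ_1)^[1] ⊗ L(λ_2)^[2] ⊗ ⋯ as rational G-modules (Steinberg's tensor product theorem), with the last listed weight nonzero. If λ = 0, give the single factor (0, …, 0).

Change of basis e → ω: c = M·v where v = (2839, 108, 437, 588, 11188, -209, 1573, -5598):
  c_1 = (0)·(2839) + (0)·(108) + (-2)·(437) + (0)·(588) + (0)·(11188) + (2)·(-209) + (1)·(1573) + (0)·(-5598) = 281
  c_2 = (0)·(2839) + (0)·(108) + (0)·(437) + (0)·(588) + (2)·(11188) + (-1)·(-209) + (0)·(1573) + (4)·(-5598) = 193
  c_3 = (2)·(2839) + (0)·(108) + (0)·(437) + (0)·(588) + (0)·(11188) + (0)·(-209) + (0)·(1573) + (1)·(-5598) = 80
  c_4 = (0)·(2839) + (0)·(108) + (1)·(437) + (0)·(588) + (0)·(11188) + (0)·(-209) + (0)·(1573) + (0)·(-5598) = 437
  c_5 = (0)·(2839) + (0)·(108) + (0)·(437) + (1)·(588) + (0)·(11188) + (0)·(-209) + (0)·(1573) + (0)·(-5598) = 588
  c_6 = (0)·(2839) + (1)·(108) + (0)·(437) + (0)·(588) + (0)·(11188) + (0)·(-209) + (0)·(1573) + (0)·(-5598) = 108
  c_7 = (0)·(2839) + (0)·(108) + (0)·(437) + (0)·(588) + (-1)·(11188) + (0)·(-209) + (0)·(1573) + (-2)·(-5598) = 8
  c_8 = (5)·(2839) + (0)·(108) + (0)·(437) + (-1)·(588) + (2)·(11188) + (-5)·(-209) + (-2)·(1573) + (6)·(-5598) = 294
Base-5 expansion of each c_i:
  c_1 = 281 = 1·5^0 + 1·5^1 + 1·5^2 + 2·5^3
  c_2 = 193 = 3·5^0 + 3·5^1 + 2·5^2 + 1·5^3
  c_3 = 80 = 0·5^0 + 1·5^1 + 3·5^2
  c_4 = 437 = 2·5^0 + 2·5^1 + 2·5^2 + 3·5^3
  c_5 = 588 = 3·5^0 + 2·5^1 + 3·5^2 + 4·5^3
  c_6 = 108 = 3·5^0 + 1·5^1 + 4·5^2
  c_7 = 8 = 3·5^0 + 1·5^1
  c_8 = 294 = 4·5^0 + 3·5^1 + 1·5^2 + 2·5^3
p-restricted factor λ_0 = (1, 3, 0, 2, 3, 3, 3, 4)
p-restricted factor λ_1 = (1, 3, 1, 2, 2, 1, 1, 3)
p-restricted factor λ_2 = (1, 2, 3, 2, 3, 4, 0, 1)
p-restricted factor λ_3 = (2, 1, 0, 3, 4, 0, 0, 2)

((1, 3, 0, 2, 3, 3, 3, 4), (1, 3, 1, 2, 2, 1, 1, 3), (1, 2, 3, 2, 3, 4, 0, 1), (2, 1, 0, 3, 4, 0, 0, 2))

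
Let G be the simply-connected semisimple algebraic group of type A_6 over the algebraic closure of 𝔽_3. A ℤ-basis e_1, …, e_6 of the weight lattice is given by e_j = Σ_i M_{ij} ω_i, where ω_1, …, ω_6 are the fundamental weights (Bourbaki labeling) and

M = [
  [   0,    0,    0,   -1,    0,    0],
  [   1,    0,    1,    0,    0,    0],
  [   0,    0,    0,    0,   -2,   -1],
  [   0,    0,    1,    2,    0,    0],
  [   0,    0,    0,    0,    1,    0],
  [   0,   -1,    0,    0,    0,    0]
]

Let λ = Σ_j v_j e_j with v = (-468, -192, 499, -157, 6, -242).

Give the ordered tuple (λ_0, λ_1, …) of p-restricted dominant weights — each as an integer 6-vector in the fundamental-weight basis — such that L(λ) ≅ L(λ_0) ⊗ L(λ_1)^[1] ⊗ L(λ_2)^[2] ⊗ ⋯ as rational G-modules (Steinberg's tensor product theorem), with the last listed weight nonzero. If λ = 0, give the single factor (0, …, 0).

((1, 1, 2, 2, 0, 0), (1, 1, 1, 1, 2, 1), (2, 0, 1, 2, 0, 0), (2, 1, 2, 0, 0, 1), (1, 0, 2, 2, 0, 2))

Converting to the ω-basis (c_i = row i of M dotted with v = (-468, -192, 499, -157, 6, -242)):
  c_1 = (0)·(-468) + (0)·(-192) + 0·499 + (-1)·(-157) + 0·6 + (0)·(-242) = 157
  c_2 = (1)·(-468) + (0)·(-192) + 1·499 + (0)·(-157) + 0·6 + (0)·(-242) = 31
  c_3 = (0)·(-468) + (0)·(-192) + 0·499 + (0)·(-157) + (-2)·(6) + (-1)·(-242) = 230
  c_4 = (0)·(-468) + (0)·(-192) + 1·499 + (2)·(-157) + 0·6 + (0)·(-242) = 185
  c_5 = (0)·(-468) + (0)·(-192) + 0·499 + (0)·(-157) + 1·6 + (0)·(-242) = 6
  c_6 = (0)·(-468) + (-1)·(-192) + 0·499 + (0)·(-157) + 0·6 + (0)·(-242) = 192
Writing each c_i in base p = 3:
  c_1 = 157 = 1·3^0 + 1·3^1 + 2·3^2 + 2·3^3 + 1·3^4
  c_2 = 31 = 1·3^0 + 1·3^1 + 0·3^2 + 1·3^3
  c_3 = 230 = 2·3^0 + 1·3^1 + 1·3^2 + 2·3^3 + 2·3^4
  c_4 = 185 = 2·3^0 + 1·3^1 + 2·3^2 + 0·3^3 + 2·3^4
  c_5 = 6 = 0·3^0 + 2·3^1
  c_6 = 192 = 0·3^0 + 1·3^1 + 0·3^2 + 1·3^3 + 2·3^4
Factor λ_0 = (1, 1, 2, 2, 0, 0)
Factor λ_1 = (1, 1, 1, 1, 2, 1)
Factor λ_2 = (2, 0, 1, 2, 0, 0)
Factor λ_3 = (2, 1, 2, 0, 0, 1)
Factor λ_4 = (1, 0, 2, 2, 0, 2)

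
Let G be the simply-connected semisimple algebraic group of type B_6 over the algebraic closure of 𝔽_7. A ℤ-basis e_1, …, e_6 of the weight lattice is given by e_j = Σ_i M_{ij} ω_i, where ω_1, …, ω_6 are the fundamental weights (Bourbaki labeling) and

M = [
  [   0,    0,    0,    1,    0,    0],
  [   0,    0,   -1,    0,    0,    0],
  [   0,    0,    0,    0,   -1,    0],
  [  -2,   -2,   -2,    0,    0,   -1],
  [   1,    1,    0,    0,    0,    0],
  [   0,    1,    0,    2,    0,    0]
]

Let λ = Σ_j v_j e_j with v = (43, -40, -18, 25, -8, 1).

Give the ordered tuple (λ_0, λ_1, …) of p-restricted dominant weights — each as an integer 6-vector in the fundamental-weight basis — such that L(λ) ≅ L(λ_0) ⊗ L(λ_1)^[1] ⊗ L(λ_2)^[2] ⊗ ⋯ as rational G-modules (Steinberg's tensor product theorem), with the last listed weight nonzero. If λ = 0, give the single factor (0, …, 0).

Compute c_i = Σ_j M_{ij} v_j with v = (43, -40, -18, 25, -8, 1):
  c_1 = 0·43 + (0)·(-40) + (0)·(-18) + 1·25 + (0)·(-8) + 0·1 = 25
  c_2 = 0·43 + (0)·(-40) + (-1)·(-18) + 0·25 + (0)·(-8) + 0·1 = 18
  c_3 = 0·43 + (0)·(-40) + (0)·(-18) + 0·25 + (-1)·(-8) + 0·1 = 8
  c_4 = (-2)·(43) + (-2)·(-40) + (-2)·(-18) + 0·25 + (0)·(-8) + (-1)·(1) = 29
  c_5 = 1·43 + (1)·(-40) + (0)·(-18) + 0·25 + (0)·(-8) + 0·1 = 3
  c_6 = 0·43 + (1)·(-40) + (0)·(-18) + 2·25 + (0)·(-8) + 0·1 = 10
p = 7; digits c_i = Σ_j d_{ij}·7^j, 0 ≤ d_{ij} < 7:
  c_1 = 25 = 4·7^0 + 3·7^1
  c_2 = 18 = 4·7^0 + 2·7^1
  c_3 = 8 = 1·7^0 + 1·7^1
  c_4 = 29 = 1·7^0 + 4·7^1
  c_5 = 3 = 3·7^0
  c_6 = 10 = 3·7^0 + 1·7^1
p-restricted factor λ_0 = (4, 4, 1, 1, 3, 3)
p-restricted factor λ_1 = (3, 2, 1, 4, 0, 1)

((4, 4, 1, 1, 3, 3), (3, 2, 1, 4, 0, 1))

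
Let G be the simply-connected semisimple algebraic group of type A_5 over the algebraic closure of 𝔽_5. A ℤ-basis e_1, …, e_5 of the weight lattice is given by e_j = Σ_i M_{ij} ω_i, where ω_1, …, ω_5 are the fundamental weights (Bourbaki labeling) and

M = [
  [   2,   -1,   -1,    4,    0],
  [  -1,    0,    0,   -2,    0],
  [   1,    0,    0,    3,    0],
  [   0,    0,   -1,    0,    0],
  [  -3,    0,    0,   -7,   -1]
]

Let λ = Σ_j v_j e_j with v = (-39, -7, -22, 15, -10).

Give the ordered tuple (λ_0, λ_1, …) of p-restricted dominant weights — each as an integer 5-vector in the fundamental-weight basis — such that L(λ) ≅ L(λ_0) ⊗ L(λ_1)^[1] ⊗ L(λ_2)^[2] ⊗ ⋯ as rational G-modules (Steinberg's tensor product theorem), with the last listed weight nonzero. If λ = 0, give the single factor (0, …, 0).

((1, 4, 1, 2, 2), (2, 1, 1, 4, 4))

Converting to the ω-basis (c_i = row i of M dotted with v = (-39, -7, -22, 15, -10)):
  c_1 = (2)·(-39) + (-1)·(-7) + (-1)·(-22) + 4·15 + (0)·(-10) = 11
  c_2 = (-1)·(-39) + (0)·(-7) + (0)·(-22) + (-2)·(15) + (0)·(-10) = 9
  c_3 = (1)·(-39) + (0)·(-7) + (0)·(-22) + 3·15 + (0)·(-10) = 6
  c_4 = (0)·(-39) + (0)·(-7) + (-1)·(-22) + 0·15 + (0)·(-10) = 22
  c_5 = (-3)·(-39) + (0)·(-7) + (0)·(-22) + (-7)·(15) + (-1)·(-10) = 22
Base-5 expansion of each c_i:
  c_1 = 11 = 1·5^0 + 2·5^1
  c_2 = 9 = 4·5^0 + 1·5^1
  c_3 = 6 = 1·5^0 + 1·5^1
  c_4 = 22 = 2·5^0 + 4·5^1
  c_5 = 22 = 2·5^0 + 4·5^1
λ_0 = (1, 4, 1, 2, 2)
λ_1 = (2, 1, 1, 4, 4)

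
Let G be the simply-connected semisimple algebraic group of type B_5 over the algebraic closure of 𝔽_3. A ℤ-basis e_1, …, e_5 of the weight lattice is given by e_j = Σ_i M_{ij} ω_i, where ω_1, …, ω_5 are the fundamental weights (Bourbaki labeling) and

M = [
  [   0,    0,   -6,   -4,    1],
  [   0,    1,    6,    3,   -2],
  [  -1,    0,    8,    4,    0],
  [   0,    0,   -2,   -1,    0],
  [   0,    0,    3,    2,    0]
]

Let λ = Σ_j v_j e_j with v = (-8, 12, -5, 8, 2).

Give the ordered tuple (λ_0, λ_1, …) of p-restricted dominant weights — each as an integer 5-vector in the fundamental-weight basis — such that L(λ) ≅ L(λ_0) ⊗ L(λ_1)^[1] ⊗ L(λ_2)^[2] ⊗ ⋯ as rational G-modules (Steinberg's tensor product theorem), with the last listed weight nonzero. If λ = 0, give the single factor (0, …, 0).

((0, 2, 0, 2, 1),)

Change of basis e → ω: c = M·v where v = (-8, 12, -5, 8, 2):
  c_1 = (0)·(-8) + 0·12 + (-6)·(-5) + (-4)·(8) + 1·2 = 0
  c_2 = (0)·(-8) + 1·12 + (6)·(-5) + 3·8 + (-2)·(2) = 2
  c_3 = (-1)·(-8) + 0·12 + (8)·(-5) + 4·8 + 0·2 = 0
  c_4 = (0)·(-8) + 0·12 + (-2)·(-5) + (-1)·(8) + 0·2 = 2
  c_5 = (0)·(-8) + 0·12 + (3)·(-5) + 2·8 + 0·2 = 1
Expand coordinatewise in base 3:
  c_1 = 0
  c_2 = 2 = 2·3^0
  c_3 = 0
  c_4 = 2 = 2·3^0
  c_5 = 1 = 1·3^0
Factor λ_0 = (0, 2, 0, 2, 1)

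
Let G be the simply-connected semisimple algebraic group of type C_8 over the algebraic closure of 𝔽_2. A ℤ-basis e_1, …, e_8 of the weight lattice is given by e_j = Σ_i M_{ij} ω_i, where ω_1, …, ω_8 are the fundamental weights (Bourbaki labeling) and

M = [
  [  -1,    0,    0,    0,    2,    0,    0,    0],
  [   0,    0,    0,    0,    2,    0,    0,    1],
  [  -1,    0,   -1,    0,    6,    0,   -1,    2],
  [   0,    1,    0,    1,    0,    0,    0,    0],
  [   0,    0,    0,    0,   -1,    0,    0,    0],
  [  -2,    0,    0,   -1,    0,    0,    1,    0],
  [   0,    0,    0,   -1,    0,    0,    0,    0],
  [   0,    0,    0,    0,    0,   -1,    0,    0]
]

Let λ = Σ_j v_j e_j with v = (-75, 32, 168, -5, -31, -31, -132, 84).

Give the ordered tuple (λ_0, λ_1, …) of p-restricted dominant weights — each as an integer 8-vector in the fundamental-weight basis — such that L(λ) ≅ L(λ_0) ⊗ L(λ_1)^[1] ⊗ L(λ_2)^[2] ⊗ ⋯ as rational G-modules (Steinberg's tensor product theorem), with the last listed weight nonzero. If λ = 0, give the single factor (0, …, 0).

((1, 0, 1, 1, 1, 1, 1, 1), (0, 1, 0, 1, 1, 1, 0, 1), (1, 1, 1, 0, 1, 1, 1, 1), (1, 0, 0, 1, 1, 0, 0, 1), (0, 1, 1, 1, 1, 1, 0, 1))

In the fundamental-weight basis, λ has coordinates c = M·v (v = (-75, 32, 168, -5, -31, -31, -132, 84)):
  c_1 = (-1)·(-75) + (0)·(32) + (0)·(168) + (0)·(-5) + (2)·(-31) + (0)·(-31) + (0)·(-132) + (0)·(84) = 13
  c_2 = (0)·(-75) + (0)·(32) + (0)·(168) + (0)·(-5) + (2)·(-31) + (0)·(-31) + (0)·(-132) + (1)·(84) = 22
  c_3 = (-1)·(-75) + (0)·(32) + (-1)·(168) + (0)·(-5) + (6)·(-31) + (0)·(-31) + (-1)·(-132) + (2)·(84) = 21
  c_4 = (0)·(-75) + (1)·(32) + (0)·(168) + (1)·(-5) + (0)·(-31) + (0)·(-31) + (0)·(-132) + (0)·(84) = 27
  c_5 = (0)·(-75) + (0)·(32) + (0)·(168) + (0)·(-5) + (-1)·(-31) + (0)·(-31) + (0)·(-132) + (0)·(84) = 31
  c_6 = (-2)·(-75) + (0)·(32) + (0)·(168) + (-1)·(-5) + (0)·(-31) + (0)·(-31) + (1)·(-132) + (0)·(84) = 23
  c_7 = (0)·(-75) + (0)·(32) + (0)·(168) + (-1)·(-5) + (0)·(-31) + (0)·(-31) + (0)·(-132) + (0)·(84) = 5
  c_8 = (0)·(-75) + (0)·(32) + (0)·(168) + (0)·(-5) + (0)·(-31) + (-1)·(-31) + (0)·(-132) + (0)·(84) = 31
Base-2 expansion of each c_i:
  c_1 = 13 = 1·2^0 + 0·2^1 + 1·2^2 + 1·2^3
  c_2 = 22 = 0·2^0 + 1·2^1 + 1·2^2 + 0·2^3 + 1·2^4
  c_3 = 21 = 1·2^0 + 0·2^1 + 1·2^2 + 0·2^3 + 1·2^4
  c_4 = 27 = 1·2^0 + 1·2^1 + 0·2^2 + 1·2^3 + 1·2^4
  c_5 = 31 = 1·2^0 + 1·2^1 + 1·2^2 + 1·2^3 + 1·2^4
  c_6 = 23 = 1·2^0 + 1·2^1 + 1·2^2 + 0·2^3 + 1·2^4
  c_7 = 5 = 1·2^0 + 0·2^1 + 1·2^2
  c_8 = 31 = 1·2^0 + 1·2^1 + 1·2^2 + 1·2^3 + 1·2^4
Factor λ_0 = (1, 0, 1, 1, 1, 1, 1, 1)
Factor λ_1 = (0, 1, 0, 1, 1, 1, 0, 1)
Factor λ_2 = (1, 1, 1, 0, 1, 1, 1, 1)
Factor λ_3 = (1, 0, 0, 1, 1, 0, 0, 1)
Factor λ_4 = (0, 1, 1, 1, 1, 1, 0, 1)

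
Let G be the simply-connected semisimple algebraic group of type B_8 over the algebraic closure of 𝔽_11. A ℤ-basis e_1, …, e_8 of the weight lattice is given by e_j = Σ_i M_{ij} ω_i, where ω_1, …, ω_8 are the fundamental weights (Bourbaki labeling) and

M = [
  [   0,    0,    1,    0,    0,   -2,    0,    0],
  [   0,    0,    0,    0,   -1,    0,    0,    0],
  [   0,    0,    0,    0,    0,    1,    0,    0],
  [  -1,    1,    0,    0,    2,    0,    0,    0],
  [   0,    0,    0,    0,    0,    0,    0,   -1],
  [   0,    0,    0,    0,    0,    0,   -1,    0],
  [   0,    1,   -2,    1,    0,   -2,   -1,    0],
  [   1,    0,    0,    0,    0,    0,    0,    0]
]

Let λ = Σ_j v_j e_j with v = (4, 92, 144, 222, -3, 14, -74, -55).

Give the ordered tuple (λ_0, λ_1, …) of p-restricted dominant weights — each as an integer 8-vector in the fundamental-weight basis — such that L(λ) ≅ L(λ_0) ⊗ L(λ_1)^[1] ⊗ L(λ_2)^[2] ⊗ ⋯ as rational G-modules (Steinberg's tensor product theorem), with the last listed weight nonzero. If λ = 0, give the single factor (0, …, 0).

((6, 3, 3, 5, 0, 8, 6, 4), (10, 0, 1, 7, 5, 6, 6, 0))

In the fundamental-weight basis, λ has coordinates c = M·v (v = (4, 92, 144, 222, -3, 14, -74, -55)):
  c_1 = (0)·(4) + (0)·(92) + (1)·(144) + (0)·(222) + (0)·(-3) + (-2)·(14) + (0)·(-74) + (0)·(-55) = 116
  c_2 = (0)·(4) + (0)·(92) + (0)·(144) + (0)·(222) + (-1)·(-3) + (0)·(14) + (0)·(-74) + (0)·(-55) = 3
  c_3 = (0)·(4) + (0)·(92) + (0)·(144) + (0)·(222) + (0)·(-3) + (1)·(14) + (0)·(-74) + (0)·(-55) = 14
  c_4 = (-1)·(4) + (1)·(92) + (0)·(144) + (0)·(222) + (2)·(-3) + (0)·(14) + (0)·(-74) + (0)·(-55) = 82
  c_5 = (0)·(4) + (0)·(92) + (0)·(144) + (0)·(222) + (0)·(-3) + (0)·(14) + (0)·(-74) + (-1)·(-55) = 55
  c_6 = (0)·(4) + (0)·(92) + (0)·(144) + (0)·(222) + (0)·(-3) + (0)·(14) + (-1)·(-74) + (0)·(-55) = 74
  c_7 = (0)·(4) + (1)·(92) + (-2)·(144) + (1)·(222) + (0)·(-3) + (-2)·(14) + (-1)·(-74) + (0)·(-55) = 72
  c_8 = (1)·(4) + (0)·(92) + (0)·(144) + (0)·(222) + (0)·(-3) + (0)·(14) + (0)·(-74) + (0)·(-55) = 4
Base-11 expansion of each c_i:
  c_1 = 116 = 6·11^0 + 10·11^1
  c_2 = 3 = 3·11^0
  c_3 = 14 = 3·11^0 + 1·11^1
  c_4 = 82 = 5·11^0 + 7·11^1
  c_5 = 55 = 0·11^0 + 5·11^1
  c_6 = 74 = 8·11^0 + 6·11^1
  c_7 = 72 = 6·11^0 + 6·11^1
  c_8 = 4 = 4·11^0
p-restricted factor λ_0 = (6, 3, 3, 5, 0, 8, 6, 4)
p-restricted factor λ_1 = (10, 0, 1, 7, 5, 6, 6, 0)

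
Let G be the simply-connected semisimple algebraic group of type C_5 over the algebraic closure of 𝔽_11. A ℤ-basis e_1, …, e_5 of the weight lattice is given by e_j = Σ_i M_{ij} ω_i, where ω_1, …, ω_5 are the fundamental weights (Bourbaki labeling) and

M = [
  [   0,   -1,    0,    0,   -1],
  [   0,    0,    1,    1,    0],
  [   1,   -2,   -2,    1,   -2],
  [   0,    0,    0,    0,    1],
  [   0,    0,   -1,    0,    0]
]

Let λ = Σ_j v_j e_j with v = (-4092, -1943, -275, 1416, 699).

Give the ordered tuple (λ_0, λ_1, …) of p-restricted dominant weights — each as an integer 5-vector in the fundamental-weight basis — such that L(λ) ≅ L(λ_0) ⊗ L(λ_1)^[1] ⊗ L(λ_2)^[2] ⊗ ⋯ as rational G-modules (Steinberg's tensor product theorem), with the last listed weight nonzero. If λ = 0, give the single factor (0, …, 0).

((1, 8, 10, 6, 0), (3, 4, 10, 8, 3), (10, 9, 2, 5, 2))

In the fundamental-weight basis, λ has coordinates c = M·v (v = (-4092, -1943, -275, 1416, 699)):
  c_1 = 0*-4092 + -1*-1943 + 0*-275 + 0*1416 + -1*699 = 1244
  c_2 = 0*-4092 + 0*-1943 + 1*-275 + 1*1416 + 0*699 = 1141
  c_3 = 1*-4092 + -2*-1943 + -2*-275 + 1*1416 + -2*699 = 362
  c_4 = 0*-4092 + 0*-1943 + 0*-275 + 0*1416 + 1*699 = 699
  c_5 = 0*-4092 + 0*-1943 + -1*-275 + 0*1416 + 0*699 = 275
p = 11; digits c_i = Σ_j d_{ij}·11^j, 0 ≤ d_{ij} < 11:
  c_1 = 1244 = 1·11^0 + 3·11^1 + 10·11^2
  c_2 = 1141 = 8·11^0 + 4·11^1 + 9·11^2
  c_3 = 362 = 10·11^0 + 10·11^1 + 2·11^2
  c_4 = 699 = 6·11^0 + 8·11^1 + 5·11^2
  c_5 = 275 = 0·11^0 + 3·11^1 + 2·11^2
Factor λ_0 = (1, 8, 10, 6, 0)
Factor λ_1 = (3, 4, 10, 8, 3)
Factor λ_2 = (10, 9, 2, 5, 2)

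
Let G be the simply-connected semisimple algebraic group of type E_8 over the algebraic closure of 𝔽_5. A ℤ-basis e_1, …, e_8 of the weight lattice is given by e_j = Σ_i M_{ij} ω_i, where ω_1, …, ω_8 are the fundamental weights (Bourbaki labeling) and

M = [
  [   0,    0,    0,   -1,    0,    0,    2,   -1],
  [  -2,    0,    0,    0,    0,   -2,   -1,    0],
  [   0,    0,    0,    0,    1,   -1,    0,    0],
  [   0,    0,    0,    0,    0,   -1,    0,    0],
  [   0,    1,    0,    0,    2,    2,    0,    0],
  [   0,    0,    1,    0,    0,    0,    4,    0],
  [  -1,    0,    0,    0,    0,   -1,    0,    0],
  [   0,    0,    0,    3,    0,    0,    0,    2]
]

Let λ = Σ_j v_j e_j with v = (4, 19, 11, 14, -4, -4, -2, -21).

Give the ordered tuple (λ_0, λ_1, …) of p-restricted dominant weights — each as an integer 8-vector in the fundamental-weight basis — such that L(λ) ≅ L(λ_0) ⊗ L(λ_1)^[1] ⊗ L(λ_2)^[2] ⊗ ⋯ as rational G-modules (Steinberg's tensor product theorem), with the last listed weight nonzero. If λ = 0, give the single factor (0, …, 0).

((3, 2, 0, 4, 3, 3, 0, 0),)

In the fundamental-weight basis, λ has coordinates c = M·v (v = (4, 19, 11, 14, -4, -4, -2, -21)):
  c_1 = (0)·(4) + (0)·(19) + (0)·(11) + (-1)·(14) + (0)·(-4) + (0)·(-4) + (2)·(-2) + (-1)·(-21) = 3
  c_2 = (-2)·(4) + (0)·(19) + (0)·(11) + (0)·(14) + (0)·(-4) + (-2)·(-4) + (-1)·(-2) + (0)·(-21) = 2
  c_3 = (0)·(4) + (0)·(19) + (0)·(11) + (0)·(14) + (1)·(-4) + (-1)·(-4) + (0)·(-2) + (0)·(-21) = 0
  c_4 = (0)·(4) + (0)·(19) + (0)·(11) + (0)·(14) + (0)·(-4) + (-1)·(-4) + (0)·(-2) + (0)·(-21) = 4
  c_5 = (0)·(4) + (1)·(19) + (0)·(11) + (0)·(14) + (2)·(-4) + (2)·(-4) + (0)·(-2) + (0)·(-21) = 3
  c_6 = (0)·(4) + (0)·(19) + (1)·(11) + (0)·(14) + (0)·(-4) + (0)·(-4) + (4)·(-2) + (0)·(-21) = 3
  c_7 = (-1)·(4) + (0)·(19) + (0)·(11) + (0)·(14) + (0)·(-4) + (-1)·(-4) + (0)·(-2) + (0)·(-21) = 0
  c_8 = (0)·(4) + (0)·(19) + (0)·(11) + (3)·(14) + (0)·(-4) + (0)·(-4) + (0)·(-2) + (2)·(-21) = 0
Base-5 expansion of each c_i:
  c_1 = 3 = 3·5^0
  c_2 = 2 = 2·5^0
  c_3 = 0
  c_4 = 4 = 4·5^0
  c_5 = 3 = 3·5^0
  c_6 = 3 = 3·5^0
  c_7 = 0
  c_8 = 0
λ_0 = (3, 2, 0, 4, 3, 3, 0, 0)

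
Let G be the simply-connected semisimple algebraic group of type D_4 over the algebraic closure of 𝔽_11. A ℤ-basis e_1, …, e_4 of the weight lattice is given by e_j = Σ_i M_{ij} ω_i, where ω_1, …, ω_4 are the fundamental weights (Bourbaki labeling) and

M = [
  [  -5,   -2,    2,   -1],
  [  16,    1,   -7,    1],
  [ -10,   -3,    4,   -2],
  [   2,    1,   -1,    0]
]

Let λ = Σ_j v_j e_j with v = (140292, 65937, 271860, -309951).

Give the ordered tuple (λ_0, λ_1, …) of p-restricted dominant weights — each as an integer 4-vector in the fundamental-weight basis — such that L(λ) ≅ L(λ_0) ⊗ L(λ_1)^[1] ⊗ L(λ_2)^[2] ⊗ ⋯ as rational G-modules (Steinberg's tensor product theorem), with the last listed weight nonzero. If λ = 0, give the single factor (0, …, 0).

Change of basis e → ω: c = M·v where v = (140292, 65937, 271860, -309951):
  c_1 = -5*140292 + -2*65937 + 2*271860 + -1*-309951 = 20337
  c_2 = 16*140292 + 1*65937 + -7*271860 + 1*-309951 = 97638
  c_3 = -10*140292 + -3*65937 + 4*271860 + -2*-309951 = 106611
  c_4 = 2*140292 + 1*65937 + -1*271860 + 0*-309951 = 74661
Base-11 expansion of each c_i:
  c_1 = 20337 = 9·11^0 + 0·11^1 + 3·11^2 + 4·11^3 + 1·11^4
  c_2 = 97638 = 2·11^0 + 10·11^1 + 3·11^2 + 7·11^3 + 6·11^4
  c_3 = 106611 = 10·11^0 + 0·11^1 + 1·11^2 + 3·11^3 + 7·11^4
  c_4 = 74661 = 4·11^0 + 0·11^1 + 1·11^2 + 1·11^3 + 5·11^4
λ_0 = (9, 2, 10, 4)
λ_1 = (0, 10, 0, 0)
λ_2 = (3, 3, 1, 1)
λ_3 = (4, 7, 3, 1)
λ_4 = (1, 6, 7, 5)

((9, 2, 10, 4), (0, 10, 0, 0), (3, 3, 1, 1), (4, 7, 3, 1), (1, 6, 7, 5))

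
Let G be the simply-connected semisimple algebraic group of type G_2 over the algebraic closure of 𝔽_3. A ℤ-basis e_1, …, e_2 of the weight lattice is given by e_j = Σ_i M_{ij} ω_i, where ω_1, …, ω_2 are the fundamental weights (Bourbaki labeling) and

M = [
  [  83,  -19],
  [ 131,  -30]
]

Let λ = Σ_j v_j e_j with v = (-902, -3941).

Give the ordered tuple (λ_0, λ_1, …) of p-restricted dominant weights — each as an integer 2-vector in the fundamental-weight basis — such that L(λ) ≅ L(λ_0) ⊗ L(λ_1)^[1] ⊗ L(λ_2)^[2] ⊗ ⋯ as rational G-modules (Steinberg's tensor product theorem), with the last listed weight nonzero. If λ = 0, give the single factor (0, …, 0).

Change of basis e → ω: c = M·v where v = (-902, -3941):
  c_1 = (83)·(-902) + (-19)·(-3941) = 13
  c_2 = (131)·(-902) + (-30)·(-3941) = 68
Writing each c_i in base p = 3:
  c_1 = 13 = 1·3^0 + 1·3^1 + 1·3^2
  c_2 = 68 = 2·3^0 + 1·3^1 + 1·3^2 + 2·3^3
Factor λ_0 = (1, 2)
Factor λ_1 = (1, 1)
Factor λ_2 = (1, 1)
Factor λ_3 = (0, 2)

((1, 2), (1, 1), (1, 1), (0, 2))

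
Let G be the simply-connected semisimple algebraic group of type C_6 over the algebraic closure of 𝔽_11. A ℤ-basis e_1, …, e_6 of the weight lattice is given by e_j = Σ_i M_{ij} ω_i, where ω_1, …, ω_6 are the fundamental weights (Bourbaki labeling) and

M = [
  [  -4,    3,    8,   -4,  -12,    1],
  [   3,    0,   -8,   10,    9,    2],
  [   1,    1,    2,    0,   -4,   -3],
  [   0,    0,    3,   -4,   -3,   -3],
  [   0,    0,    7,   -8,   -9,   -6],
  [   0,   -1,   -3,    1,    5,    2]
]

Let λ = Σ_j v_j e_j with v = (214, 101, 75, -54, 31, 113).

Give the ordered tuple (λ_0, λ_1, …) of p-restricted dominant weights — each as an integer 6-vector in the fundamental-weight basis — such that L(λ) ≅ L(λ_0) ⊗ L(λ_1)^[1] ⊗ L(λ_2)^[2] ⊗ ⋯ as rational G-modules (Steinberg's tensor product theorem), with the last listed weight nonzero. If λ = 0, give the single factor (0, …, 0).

Compute c_i = Σ_j M_{ij} v_j with v = (214, 101, 75, -54, 31, 113):
  c_1 = -4*214 + 3*101 + 8*75 + -4*-54 + -12*31 + 1*113 = 4
  c_2 = 3*214 + 0*101 + -8*75 + 10*-54 + 9*31 + 2*113 = 7
  c_3 = 1*214 + 1*101 + 2*75 + 0*-54 + -4*31 + -3*113 = 2
  c_4 = 0*214 + 0*101 + 3*75 + -4*-54 + -3*31 + -3*113 = 9
  c_5 = 0*214 + 0*101 + 7*75 + -8*-54 + -9*31 + -6*113 = 0
  c_6 = 0*214 + -1*101 + -3*75 + 1*-54 + 5*31 + 2*113 = 1
Expand coordinatewise in base 11:
  c_1 = 4 = 4·11^0
  c_2 = 7 = 7·11^0
  c_3 = 2 = 2·11^0
  c_4 = 9 = 9·11^0
  c_5 = 0
  c_6 = 1 = 1·11^0
p-restricted factor λ_0 = (4, 7, 2, 9, 0, 1)

((4, 7, 2, 9, 0, 1),)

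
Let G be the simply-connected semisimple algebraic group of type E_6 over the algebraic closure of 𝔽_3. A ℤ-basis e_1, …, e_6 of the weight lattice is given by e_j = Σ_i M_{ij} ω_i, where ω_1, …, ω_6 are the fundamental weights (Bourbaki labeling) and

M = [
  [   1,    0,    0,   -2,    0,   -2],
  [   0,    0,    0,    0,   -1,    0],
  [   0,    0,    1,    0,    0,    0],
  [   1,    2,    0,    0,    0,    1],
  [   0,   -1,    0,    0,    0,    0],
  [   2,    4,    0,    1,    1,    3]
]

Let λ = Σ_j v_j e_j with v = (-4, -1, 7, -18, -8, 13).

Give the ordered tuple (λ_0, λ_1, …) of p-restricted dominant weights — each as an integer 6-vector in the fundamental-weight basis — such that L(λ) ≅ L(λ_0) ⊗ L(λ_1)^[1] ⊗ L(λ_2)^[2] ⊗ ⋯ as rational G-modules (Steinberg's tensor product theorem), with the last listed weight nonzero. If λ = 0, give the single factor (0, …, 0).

ω-coordinates c = M·v, v = (-4, -1, 7, -18, -8, 13):
  c_1 = 1*-4 + 0*-1 + 0*7 + -2*-18 + 0*-8 + -2*13 = 6
  c_2 = 0*-4 + 0*-1 + 0*7 + 0*-18 + -1*-8 + 0*13 = 8
  c_3 = 0*-4 + 0*-1 + 1*7 + 0*-18 + 0*-8 + 0*13 = 7
  c_4 = 1*-4 + 2*-1 + 0*7 + 0*-18 + 0*-8 + 1*13 = 7
  c_5 = 0*-4 + -1*-1 + 0*7 + 0*-18 + 0*-8 + 0*13 = 1
  c_6 = 2*-4 + 4*-1 + 0*7 + 1*-18 + 1*-8 + 3*13 = 1
p = 3; digits c_i = Σ_j d_{ij}·3^j, 0 ≤ d_{ij} < 3:
  c_1 = 6 = 0·3^0 + 2·3^1
  c_2 = 8 = 2·3^0 + 2·3^1
  c_3 = 7 = 1·3^0 + 2·3^1
  c_4 = 7 = 1·3^0 + 2·3^1
  c_5 = 1 = 1·3^0
  c_6 = 1 = 1·3^0
Factor λ_0 = (0, 2, 1, 1, 1, 1)
Factor λ_1 = (2, 2, 2, 2, 0, 0)

((0, 2, 1, 1, 1, 1), (2, 2, 2, 2, 0, 0))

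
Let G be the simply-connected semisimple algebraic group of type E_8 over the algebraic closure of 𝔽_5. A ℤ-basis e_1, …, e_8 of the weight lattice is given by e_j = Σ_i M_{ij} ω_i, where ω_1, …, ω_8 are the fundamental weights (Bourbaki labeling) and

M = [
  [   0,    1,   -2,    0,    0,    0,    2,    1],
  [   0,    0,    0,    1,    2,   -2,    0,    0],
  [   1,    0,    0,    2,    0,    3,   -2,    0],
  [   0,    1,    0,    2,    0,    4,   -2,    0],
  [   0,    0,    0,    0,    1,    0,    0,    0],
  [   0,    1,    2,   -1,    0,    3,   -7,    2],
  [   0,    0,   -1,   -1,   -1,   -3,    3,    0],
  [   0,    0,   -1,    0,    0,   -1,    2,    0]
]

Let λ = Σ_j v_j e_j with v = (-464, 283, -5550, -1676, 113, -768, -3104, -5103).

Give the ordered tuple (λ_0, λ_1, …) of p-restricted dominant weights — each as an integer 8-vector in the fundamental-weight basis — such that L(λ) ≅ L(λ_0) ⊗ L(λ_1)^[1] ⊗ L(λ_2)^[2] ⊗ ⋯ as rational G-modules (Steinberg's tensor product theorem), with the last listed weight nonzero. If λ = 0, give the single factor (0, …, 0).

In the fundamental-weight basis, λ has coordinates c = M·v (v = (-464, 283, -5550, -1676, 113, -768, -3104, -5103)):
  c_1 = 0*-464 + 1*283 + -2*-5550 + 0*-1676 + 0*113 + 0*-768 + 2*-3104 + 1*-5103 = 72
  c_2 = 0*-464 + 0*283 + 0*-5550 + 1*-1676 + 2*113 + -2*-768 + 0*-3104 + 0*-5103 = 86
  c_3 = 1*-464 + 0*283 + 0*-5550 + 2*-1676 + 0*113 + 3*-768 + -2*-3104 + 0*-5103 = 88
  c_4 = 0*-464 + 1*283 + 0*-5550 + 2*-1676 + 0*113 + 4*-768 + -2*-3104 + 0*-5103 = 67
  c_5 = 0*-464 + 0*283 + 0*-5550 + 0*-1676 + 1*113 + 0*-768 + 0*-3104 + 0*-5103 = 113
  c_6 = 0*-464 + 1*283 + 2*-5550 + -1*-1676 + 0*113 + 3*-768 + -7*-3104 + 2*-5103 = 77
  c_7 = 0*-464 + 0*283 + -1*-5550 + -1*-1676 + -1*113 + -3*-768 + 3*-3104 + 0*-5103 = 105
  c_8 = 0*-464 + 0*283 + -1*-5550 + 0*-1676 + 0*113 + -1*-768 + 2*-3104 + 0*-5103 = 110
Expand coordinatewise in base 5:
  c_1 = 72 = 2·5^0 + 4·5^1 + 2·5^2
  c_2 = 86 = 1·5^0 + 2·5^1 + 3·5^2
  c_3 = 88 = 3·5^0 + 2·5^1 + 3·5^2
  c_4 = 67 = 2·5^0 + 3·5^1 + 2·5^2
  c_5 = 113 = 3·5^0 + 2·5^1 + 4·5^2
  c_6 = 77 = 2·5^0 + 0·5^1 + 3·5^2
  c_7 = 105 = 0·5^0 + 1·5^1 + 4·5^2
  c_8 = 110 = 0·5^0 + 2·5^1 + 4·5^2
λ_0 = (2, 1, 3, 2, 3, 2, 0, 0)
λ_1 = (4, 2, 2, 3, 2, 0, 1, 2)
λ_2 = (2, 3, 3, 2, 4, 3, 4, 4)

((2, 1, 3, 2, 3, 2, 0, 0), (4, 2, 2, 3, 2, 0, 1, 2), (2, 3, 3, 2, 4, 3, 4, 4))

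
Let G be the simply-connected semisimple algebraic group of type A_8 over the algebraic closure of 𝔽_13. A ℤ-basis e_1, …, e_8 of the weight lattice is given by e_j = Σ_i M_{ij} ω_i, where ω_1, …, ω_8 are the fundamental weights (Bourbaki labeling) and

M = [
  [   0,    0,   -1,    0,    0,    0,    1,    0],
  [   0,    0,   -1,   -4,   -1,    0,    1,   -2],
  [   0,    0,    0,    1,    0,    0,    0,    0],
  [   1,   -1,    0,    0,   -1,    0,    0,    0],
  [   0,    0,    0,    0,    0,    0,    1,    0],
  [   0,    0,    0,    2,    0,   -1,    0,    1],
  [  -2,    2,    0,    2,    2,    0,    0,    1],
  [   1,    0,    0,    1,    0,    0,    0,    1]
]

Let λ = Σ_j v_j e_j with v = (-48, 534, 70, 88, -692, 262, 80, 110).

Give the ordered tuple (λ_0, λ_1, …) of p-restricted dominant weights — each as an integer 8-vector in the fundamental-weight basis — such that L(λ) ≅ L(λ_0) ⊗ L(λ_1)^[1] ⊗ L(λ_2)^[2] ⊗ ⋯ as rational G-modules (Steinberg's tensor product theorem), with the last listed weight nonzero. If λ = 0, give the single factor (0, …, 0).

ω-coordinates c = M·v, v = (-48, 534, 70, 88, -692, 262, 80, 110):
  c_1 = (0)·(-48) + 0·534 + (-1)·(70) + 0·88 + (0)·(-692) + 0·262 + 1·80 + 0·110 = 10
  c_2 = (0)·(-48) + 0·534 + (-1)·(70) + (-4)·(88) + (-1)·(-692) + 0·262 + 1·80 + (-2)·(110) = 130
  c_3 = (0)·(-48) + 0·534 + 0·70 + 1·88 + (0)·(-692) + 0·262 + 0·80 + 0·110 = 88
  c_4 = (1)·(-48) + (-1)·(534) + 0·70 + 0·88 + (-1)·(-692) + 0·262 + 0·80 + 0·110 = 110
  c_5 = (0)·(-48) + 0·534 + 0·70 + 0·88 + (0)·(-692) + 0·262 + 1·80 + 0·110 = 80
  c_6 = (0)·(-48) + 0·534 + 0·70 + 2·88 + (0)·(-692) + (-1)·(262) + 0·80 + 1·110 = 24
  c_7 = (-2)·(-48) + 2·534 + 0·70 + 2·88 + (2)·(-692) + 0·262 + 0·80 + 1·110 = 66
  c_8 = (1)·(-48) + 0·534 + 0·70 + 1·88 + (0)·(-692) + 0·262 + 0·80 + 1·110 = 150
Writing each c_i in base p = 13:
  c_1 = 10 = 10·13^0
  c_2 = 130 = 0·13^0 + 10·13^1
  c_3 = 88 = 10·13^0 + 6·13^1
  c_4 = 110 = 6·13^0 + 8·13^1
  c_5 = 80 = 2·13^0 + 6·13^1
  c_6 = 24 = 11·13^0 + 1·13^1
  c_7 = 66 = 1·13^0 + 5·13^1
  c_8 = 150 = 7·13^0 + 11·13^1
p-restricted factor λ_0 = (10, 0, 10, 6, 2, 11, 1, 7)
p-restricted factor λ_1 = (0, 10, 6, 8, 6, 1, 5, 11)

((10, 0, 10, 6, 2, 11, 1, 7), (0, 10, 6, 8, 6, 1, 5, 11))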